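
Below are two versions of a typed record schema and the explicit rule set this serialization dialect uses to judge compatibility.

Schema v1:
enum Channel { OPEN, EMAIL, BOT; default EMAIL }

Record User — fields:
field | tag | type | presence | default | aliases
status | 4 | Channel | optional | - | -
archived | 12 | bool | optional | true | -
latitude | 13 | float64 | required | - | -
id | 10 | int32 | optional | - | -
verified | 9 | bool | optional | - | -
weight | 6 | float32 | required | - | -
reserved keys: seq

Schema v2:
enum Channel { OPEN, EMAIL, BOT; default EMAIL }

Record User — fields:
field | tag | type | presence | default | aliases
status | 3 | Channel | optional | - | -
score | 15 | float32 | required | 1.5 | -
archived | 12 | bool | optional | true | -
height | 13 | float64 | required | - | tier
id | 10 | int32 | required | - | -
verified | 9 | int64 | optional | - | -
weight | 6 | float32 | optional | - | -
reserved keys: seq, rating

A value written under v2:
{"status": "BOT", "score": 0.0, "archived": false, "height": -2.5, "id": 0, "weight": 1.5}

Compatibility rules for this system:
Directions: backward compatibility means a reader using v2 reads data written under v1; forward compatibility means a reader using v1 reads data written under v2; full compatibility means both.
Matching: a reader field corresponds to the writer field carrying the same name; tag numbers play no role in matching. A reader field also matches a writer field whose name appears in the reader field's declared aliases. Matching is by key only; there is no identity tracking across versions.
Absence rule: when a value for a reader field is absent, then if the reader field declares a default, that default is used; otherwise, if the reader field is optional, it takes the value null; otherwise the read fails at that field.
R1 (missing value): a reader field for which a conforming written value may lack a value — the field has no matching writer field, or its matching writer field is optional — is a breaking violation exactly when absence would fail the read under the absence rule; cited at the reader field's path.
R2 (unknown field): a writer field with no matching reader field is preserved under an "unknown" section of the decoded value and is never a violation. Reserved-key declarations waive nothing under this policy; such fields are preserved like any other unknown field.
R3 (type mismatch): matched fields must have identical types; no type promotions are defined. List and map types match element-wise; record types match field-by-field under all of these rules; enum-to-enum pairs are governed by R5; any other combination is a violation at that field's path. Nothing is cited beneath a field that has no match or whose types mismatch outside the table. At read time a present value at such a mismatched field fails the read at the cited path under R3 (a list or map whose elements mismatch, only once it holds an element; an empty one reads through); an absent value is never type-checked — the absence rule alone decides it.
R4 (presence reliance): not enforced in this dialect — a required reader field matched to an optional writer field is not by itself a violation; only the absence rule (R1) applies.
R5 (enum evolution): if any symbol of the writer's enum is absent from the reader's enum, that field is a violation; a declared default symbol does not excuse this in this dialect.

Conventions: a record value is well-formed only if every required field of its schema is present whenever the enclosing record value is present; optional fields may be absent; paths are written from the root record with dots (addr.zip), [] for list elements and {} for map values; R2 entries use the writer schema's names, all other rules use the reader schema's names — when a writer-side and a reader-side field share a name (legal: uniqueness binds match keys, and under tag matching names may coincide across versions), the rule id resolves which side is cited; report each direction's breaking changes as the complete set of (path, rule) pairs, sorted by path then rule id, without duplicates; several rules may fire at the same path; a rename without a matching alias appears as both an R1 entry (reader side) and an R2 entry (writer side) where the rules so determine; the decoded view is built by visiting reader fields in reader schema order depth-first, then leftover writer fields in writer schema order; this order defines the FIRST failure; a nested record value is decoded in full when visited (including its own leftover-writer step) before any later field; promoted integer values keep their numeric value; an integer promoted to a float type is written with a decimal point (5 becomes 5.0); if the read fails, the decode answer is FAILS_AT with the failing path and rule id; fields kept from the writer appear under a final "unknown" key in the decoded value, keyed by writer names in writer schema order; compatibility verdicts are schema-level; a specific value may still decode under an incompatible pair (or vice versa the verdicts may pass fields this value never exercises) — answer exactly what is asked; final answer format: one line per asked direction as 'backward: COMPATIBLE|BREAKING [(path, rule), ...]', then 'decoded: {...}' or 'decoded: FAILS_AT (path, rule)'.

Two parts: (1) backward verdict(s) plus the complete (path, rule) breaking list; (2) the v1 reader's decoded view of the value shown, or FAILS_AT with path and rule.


backward: BREAKING [(height, R1), (id, R1), (verified, R3)]; decoded: FAILS_AT (latitude, R1)

the writer's type comes first in each User pair
checking backward for User: reader v2 against writer v1:
  Channel -> Channel, writer optional: status aligns to status
  score: no writer-side match
  bool -> bool, writer optional: archived aligns to archived
  height: no writer-side match
  int32 -> int32, writer optional: id aligns to id
  bool -> int64, writer optional: verified aligns to verified
  float32 -> float32, writer required: weight aligns to weight
  latitude (writer side), unknown to reader
  breaking: (height, R1)
  breaking: (id, R1)
  breaking: (verified, R3)
  => backward: BREAKING (3)
decoding the User value with the v1 reader:
  status := "BOT"
  archived := false
  read fails at latitude under R1 (no fill)
  => FAILS_AT (latitude, R1)
ruling out the remaining User differences:
  field status in record User: tag 4 changed to 3 -> no rule fires on it in User's dialect; the asked verdict holds
  added field score to record User: required float32, tag 15, default 1.5 (in v2 it sits immediately before archived) -> no rule fires on it in User's dialect; the asked verdict holds
  field weight in record User: required changed to optional -> matters only for User's forward compatibility — outside the asked direction


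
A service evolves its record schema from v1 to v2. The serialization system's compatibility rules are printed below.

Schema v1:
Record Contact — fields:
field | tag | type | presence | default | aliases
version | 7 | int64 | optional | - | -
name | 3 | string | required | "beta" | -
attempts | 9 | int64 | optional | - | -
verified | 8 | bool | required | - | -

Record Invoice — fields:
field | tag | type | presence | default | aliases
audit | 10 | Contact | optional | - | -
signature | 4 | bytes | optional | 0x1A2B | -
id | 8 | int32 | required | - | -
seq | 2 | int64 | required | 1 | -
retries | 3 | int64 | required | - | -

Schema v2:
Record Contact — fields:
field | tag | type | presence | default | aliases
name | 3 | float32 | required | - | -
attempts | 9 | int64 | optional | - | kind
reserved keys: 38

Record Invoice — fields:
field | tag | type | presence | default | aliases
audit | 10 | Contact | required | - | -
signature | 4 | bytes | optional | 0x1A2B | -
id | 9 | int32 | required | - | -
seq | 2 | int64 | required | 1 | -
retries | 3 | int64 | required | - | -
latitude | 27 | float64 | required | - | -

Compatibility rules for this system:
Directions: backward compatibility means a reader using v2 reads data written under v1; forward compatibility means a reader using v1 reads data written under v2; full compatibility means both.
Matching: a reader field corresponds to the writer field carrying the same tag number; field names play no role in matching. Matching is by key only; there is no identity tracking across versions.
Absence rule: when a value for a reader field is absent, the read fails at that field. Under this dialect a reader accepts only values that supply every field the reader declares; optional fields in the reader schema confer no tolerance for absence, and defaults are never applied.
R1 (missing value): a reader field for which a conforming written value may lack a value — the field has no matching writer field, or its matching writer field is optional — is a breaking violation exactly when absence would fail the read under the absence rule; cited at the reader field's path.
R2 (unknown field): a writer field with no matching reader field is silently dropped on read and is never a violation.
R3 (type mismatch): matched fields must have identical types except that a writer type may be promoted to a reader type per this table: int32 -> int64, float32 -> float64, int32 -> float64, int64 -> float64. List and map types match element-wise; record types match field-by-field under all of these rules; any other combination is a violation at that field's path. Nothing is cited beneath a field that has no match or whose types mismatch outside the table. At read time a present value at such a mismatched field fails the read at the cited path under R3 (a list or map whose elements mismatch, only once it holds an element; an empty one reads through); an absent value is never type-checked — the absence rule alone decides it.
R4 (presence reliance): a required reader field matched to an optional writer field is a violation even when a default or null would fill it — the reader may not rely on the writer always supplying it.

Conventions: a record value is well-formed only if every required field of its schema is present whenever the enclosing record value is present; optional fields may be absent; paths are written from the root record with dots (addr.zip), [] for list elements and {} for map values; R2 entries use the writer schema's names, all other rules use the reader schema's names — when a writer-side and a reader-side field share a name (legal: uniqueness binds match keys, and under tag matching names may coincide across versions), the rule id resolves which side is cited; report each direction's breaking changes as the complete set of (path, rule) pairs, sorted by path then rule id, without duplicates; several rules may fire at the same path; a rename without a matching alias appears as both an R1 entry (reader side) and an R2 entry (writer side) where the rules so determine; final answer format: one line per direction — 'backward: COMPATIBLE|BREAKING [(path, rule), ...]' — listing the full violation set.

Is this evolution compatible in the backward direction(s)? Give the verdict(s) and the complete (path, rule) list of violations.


backward: BREAKING [(audit, R1), (audit, R4), (audit.attempts, R1), (audit.name, R3), (id, R1), (latitude, R1), (signature, R1)]

arrows below run writer -> reader for Invoice
backward analysis of Invoice with v2 as reader and v1 as writer:
  writer optional, Contact -> Contact: reader audit maps from writer audit
  writer optional, bytes -> bytes: reader signature maps from writer signature
  id: no writer match
  writer required, int64 -> int64: reader seq maps from writer seq
  writer required, int64 -> int64: reader retries maps from writer retries
  latitude: no writer match
  writer field id has no reader counterpart
  writer required, string -> float32: reader audit.name maps from writer audit.name
  writer optional, int64 -> int64: reader audit.attempts maps from writer audit.attempts
  writer field audit.version has no reader counterpart
  writer field audit.verified has no reader counterpart
  breaking: (audit, R1)
  breaking: (audit, R4)
  breaking: (audit.attempts, R1)
  breaking: (audit.name, R3)
  breaking: (id, R1)
  breaking: (latitude, R1)
  breaking: (signature, R1)
  => backward verdict for Invoice: BREAKING, 7 violation(s)
the other Invoice changes do not affect what is asked:
  removed field verified from record Contact -> fires only in the forward direction of Invoice, which is not asked here


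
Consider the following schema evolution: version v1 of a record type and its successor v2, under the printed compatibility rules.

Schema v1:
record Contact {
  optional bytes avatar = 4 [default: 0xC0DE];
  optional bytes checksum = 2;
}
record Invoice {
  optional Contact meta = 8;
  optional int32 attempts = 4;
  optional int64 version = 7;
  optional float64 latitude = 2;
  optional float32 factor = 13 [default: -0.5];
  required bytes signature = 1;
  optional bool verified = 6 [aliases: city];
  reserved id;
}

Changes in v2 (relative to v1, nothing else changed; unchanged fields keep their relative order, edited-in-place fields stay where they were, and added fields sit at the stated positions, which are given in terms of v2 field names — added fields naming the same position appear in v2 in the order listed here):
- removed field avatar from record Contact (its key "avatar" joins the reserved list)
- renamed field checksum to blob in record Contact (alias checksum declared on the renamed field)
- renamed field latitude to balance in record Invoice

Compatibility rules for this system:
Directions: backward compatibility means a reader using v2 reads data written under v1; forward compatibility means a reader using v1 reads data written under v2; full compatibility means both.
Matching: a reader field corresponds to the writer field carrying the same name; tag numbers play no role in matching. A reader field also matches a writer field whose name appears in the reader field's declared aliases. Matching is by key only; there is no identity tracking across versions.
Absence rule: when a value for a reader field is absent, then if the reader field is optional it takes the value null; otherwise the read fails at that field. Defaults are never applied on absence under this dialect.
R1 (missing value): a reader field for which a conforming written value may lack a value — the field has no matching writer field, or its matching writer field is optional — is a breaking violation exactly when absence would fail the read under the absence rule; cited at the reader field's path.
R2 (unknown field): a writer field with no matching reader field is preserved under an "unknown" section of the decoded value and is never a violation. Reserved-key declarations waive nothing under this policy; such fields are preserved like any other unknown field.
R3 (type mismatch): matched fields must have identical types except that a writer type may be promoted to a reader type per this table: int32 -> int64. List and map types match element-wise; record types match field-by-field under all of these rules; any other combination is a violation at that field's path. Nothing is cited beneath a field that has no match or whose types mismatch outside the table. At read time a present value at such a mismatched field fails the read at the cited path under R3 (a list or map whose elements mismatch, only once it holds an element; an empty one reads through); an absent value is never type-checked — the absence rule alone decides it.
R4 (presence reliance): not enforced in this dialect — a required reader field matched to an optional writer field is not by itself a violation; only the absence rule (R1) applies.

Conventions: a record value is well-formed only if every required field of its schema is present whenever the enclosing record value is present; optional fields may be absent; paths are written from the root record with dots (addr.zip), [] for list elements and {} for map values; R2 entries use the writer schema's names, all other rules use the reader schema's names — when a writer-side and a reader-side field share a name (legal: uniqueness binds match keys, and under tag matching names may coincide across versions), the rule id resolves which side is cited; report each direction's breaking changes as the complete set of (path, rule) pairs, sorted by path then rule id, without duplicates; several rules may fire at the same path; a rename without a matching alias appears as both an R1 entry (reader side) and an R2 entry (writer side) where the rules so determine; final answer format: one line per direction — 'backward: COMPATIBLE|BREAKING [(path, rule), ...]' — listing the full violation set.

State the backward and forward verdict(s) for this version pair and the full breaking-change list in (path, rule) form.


the writer's type comes first in each Invoice pair
backward analysis of Invoice with v2 as reader and v1 as writer:
  writer optional, Contact -> Contact: reader meta maps from writer meta
  writer optional, int32 -> int32: reader attempts maps from writer attempts
  writer optional, int64 -> int64: reader version maps from writer version
  balance: no writer-side match
  writer optional, float32 -> float32: reader factor maps from writer factor
  writer required, bytes -> bytes: reader signature maps from writer signature
  writer optional, bool -> bool: reader verified maps from writer verified
  leftover writer field: latitude
  writer optional, bytes -> bytes: reader meta.blob maps from writer meta.checksum
  leftover writer field: meta.avatar
  => backward: COMPATIBLE
forward analysis of Invoice with v1 as reader and v2 as writer:
  writer optional, Contact -> Contact: reader meta maps from writer meta
  writer optional, int32 -> int32: reader attempts maps from writer attempts
  writer optional, int64 -> int64: reader version maps from writer version
  latitude: no writer-side match
  writer optional, float32 -> float32: reader factor maps from writer factor
  writer required, bytes -> bytes: reader signature maps from writer signature
  writer optional, bool -> bool: reader verified maps from writer verified
  leftover writer field: balance
  meta.avatar: no writer-side match
  meta.checksum: no writer-side match
  leftover writer field: meta.blob
  => forward: COMPATIBLE

backward: COMPATIBLE []; forward: COMPATIBLE []


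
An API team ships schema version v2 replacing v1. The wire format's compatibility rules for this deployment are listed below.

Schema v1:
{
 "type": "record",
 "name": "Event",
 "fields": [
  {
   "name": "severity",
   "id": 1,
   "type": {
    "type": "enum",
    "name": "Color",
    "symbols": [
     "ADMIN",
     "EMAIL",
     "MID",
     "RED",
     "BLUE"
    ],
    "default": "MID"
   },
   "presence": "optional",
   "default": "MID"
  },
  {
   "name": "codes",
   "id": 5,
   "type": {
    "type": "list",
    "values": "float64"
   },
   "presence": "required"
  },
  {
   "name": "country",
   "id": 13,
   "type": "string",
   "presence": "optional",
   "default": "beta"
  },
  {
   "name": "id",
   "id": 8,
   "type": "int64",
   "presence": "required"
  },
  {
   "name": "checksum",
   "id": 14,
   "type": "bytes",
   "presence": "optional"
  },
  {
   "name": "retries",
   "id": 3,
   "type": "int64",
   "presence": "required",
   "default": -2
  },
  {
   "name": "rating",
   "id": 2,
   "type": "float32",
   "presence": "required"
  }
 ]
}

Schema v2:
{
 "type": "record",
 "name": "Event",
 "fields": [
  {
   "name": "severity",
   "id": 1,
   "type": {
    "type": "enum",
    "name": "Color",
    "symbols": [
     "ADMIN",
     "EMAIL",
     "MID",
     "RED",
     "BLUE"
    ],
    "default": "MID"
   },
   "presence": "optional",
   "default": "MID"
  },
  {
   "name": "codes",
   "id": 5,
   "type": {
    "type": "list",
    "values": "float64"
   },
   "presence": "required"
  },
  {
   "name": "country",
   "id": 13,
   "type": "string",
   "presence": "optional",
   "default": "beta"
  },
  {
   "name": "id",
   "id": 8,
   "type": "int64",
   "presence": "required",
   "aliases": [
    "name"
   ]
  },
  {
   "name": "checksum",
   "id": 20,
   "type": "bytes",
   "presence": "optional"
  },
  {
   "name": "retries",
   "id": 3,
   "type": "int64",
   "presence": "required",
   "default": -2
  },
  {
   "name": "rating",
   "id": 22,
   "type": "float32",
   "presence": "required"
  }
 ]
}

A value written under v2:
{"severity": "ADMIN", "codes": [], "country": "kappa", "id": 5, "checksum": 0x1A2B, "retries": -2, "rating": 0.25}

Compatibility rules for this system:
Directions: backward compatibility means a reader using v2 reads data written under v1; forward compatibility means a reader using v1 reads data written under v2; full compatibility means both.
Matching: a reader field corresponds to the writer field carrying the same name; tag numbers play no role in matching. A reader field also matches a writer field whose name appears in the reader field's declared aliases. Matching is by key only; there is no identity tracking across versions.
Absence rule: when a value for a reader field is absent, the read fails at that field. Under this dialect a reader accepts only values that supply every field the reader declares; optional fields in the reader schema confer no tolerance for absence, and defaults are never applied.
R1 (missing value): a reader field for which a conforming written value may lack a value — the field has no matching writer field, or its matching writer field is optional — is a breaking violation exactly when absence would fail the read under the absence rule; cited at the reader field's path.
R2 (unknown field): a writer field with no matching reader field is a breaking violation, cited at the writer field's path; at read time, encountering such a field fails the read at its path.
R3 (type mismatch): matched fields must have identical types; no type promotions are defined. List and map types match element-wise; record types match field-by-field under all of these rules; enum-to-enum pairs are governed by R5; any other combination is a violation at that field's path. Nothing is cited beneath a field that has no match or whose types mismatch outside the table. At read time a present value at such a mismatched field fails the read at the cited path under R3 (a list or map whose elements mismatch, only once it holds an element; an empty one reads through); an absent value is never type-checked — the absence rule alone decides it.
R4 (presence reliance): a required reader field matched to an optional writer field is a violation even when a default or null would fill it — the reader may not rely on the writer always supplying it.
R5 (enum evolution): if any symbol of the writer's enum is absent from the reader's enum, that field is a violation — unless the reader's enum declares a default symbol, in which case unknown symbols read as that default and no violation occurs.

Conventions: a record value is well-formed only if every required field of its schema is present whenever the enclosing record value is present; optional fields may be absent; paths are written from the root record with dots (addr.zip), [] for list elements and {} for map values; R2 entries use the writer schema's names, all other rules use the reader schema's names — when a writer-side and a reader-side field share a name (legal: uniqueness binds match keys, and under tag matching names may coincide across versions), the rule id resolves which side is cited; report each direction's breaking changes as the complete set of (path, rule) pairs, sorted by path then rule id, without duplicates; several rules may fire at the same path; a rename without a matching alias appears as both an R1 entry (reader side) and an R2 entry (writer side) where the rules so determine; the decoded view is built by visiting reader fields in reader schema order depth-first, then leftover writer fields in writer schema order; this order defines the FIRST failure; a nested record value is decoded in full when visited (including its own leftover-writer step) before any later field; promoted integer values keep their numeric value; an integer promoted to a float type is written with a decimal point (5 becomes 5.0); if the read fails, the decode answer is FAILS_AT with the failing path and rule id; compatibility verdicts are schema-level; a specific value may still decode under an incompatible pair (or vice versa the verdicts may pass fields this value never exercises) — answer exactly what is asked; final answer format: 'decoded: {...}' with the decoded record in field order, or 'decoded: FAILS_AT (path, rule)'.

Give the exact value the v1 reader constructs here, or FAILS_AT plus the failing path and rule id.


arrows below run writer -> reader for Event
migrating the Event value to v1:
  severity := "ADMIN"
  codes := []
  country := "kappa"
  id := 5
  checksum := 0x1A2B
  retries := -2
  rating := 0.25
  => decoded: {"severity": "ADMIN", "codes": [], "country": "kappa", "id": 5, "checksum": 0x1A2B, "retries": -2, "rating": 0.25}
the other Event changes do not affect what is asked:
  field checksum in record Event: tag 14 changed to 20 -> inert under this dialect — no rule fires on Event and the result does not move
  field rating in record Event: tag 2 changed to 22 -> inert under this dialect — no rule fires on Event and the result does not move

decoded: {"severity": "ADMIN", "codes": [], "country": "kappa", "id": 5, "checksum": 0x1A2B, "retries": -2, "rating": 0.25}


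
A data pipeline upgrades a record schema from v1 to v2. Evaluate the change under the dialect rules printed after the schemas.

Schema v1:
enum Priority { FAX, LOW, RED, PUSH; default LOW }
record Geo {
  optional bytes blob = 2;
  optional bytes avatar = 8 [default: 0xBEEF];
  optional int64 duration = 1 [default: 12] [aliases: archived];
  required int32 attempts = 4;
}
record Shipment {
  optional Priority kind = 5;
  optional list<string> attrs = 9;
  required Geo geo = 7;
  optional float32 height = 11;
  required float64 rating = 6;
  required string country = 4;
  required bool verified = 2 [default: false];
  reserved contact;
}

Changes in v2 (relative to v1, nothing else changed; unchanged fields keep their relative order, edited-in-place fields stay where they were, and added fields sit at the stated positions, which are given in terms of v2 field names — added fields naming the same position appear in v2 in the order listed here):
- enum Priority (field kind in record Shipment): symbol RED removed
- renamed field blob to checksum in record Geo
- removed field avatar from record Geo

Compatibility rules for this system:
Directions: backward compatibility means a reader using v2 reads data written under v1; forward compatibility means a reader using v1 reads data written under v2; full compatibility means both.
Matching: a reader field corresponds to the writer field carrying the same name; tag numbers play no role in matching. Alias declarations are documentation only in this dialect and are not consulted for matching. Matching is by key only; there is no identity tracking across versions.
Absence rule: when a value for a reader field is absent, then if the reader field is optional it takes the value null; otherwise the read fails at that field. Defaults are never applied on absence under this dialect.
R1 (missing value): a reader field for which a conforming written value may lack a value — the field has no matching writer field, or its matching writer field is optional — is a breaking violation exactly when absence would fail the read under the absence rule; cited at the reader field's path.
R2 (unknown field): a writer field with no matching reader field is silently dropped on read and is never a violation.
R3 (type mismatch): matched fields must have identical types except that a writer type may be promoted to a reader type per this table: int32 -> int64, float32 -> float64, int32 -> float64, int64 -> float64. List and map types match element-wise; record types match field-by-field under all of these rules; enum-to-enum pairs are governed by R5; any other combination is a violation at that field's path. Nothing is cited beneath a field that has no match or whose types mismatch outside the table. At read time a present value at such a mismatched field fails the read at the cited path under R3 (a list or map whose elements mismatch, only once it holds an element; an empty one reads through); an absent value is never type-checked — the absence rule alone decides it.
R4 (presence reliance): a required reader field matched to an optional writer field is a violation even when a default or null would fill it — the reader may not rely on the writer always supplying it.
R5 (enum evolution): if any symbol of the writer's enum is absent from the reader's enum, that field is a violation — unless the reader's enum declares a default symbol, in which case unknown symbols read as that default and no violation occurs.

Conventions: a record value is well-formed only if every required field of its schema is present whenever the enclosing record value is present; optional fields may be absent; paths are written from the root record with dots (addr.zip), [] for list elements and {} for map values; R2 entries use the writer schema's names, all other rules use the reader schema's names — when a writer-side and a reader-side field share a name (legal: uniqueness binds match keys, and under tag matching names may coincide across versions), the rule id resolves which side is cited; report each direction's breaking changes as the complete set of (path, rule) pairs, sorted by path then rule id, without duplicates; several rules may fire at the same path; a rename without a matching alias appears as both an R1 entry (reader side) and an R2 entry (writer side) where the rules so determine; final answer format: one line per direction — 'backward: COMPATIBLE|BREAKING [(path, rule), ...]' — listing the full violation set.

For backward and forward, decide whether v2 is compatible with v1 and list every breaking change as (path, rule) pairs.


backward: COMPATIBLE []; forward: COMPATIBLE []

in Shipment below, arrows point writer -> reader
backward on Shipment — v2 reading data written by v1:
  writer optional, Priority -> Priority: reader kind maps from writer kind
  writer optional, list<string> -> list<string>: reader attrs maps from writer attrs
  writer required, Geo -> Geo: reader geo maps from writer geo
  writer optional, float32 -> float32: reader height maps from writer height
  writer required, float64 -> float64: reader rating maps from writer rating
  writer required, string -> string: reader country maps from writer country
  writer required, bool -> bool: reader verified maps from writer verified
  geo.checksum has no writer counterpart
  writer optional, int64 -> int64: reader geo.duration maps from writer geo.duration
  writer required, int32 -> int32: reader geo.attempts maps from writer geo.attempts
  writer field geo.blob has no reader counterpart
  writer field geo.avatar has no reader counterpart
  => no violations; backward on Shipment: COMPATIBLE
forward on Shipment — v1 reading data written by v2:
  writer optional, Priority -> Priority: reader kind maps from writer kind
  writer optional, list<string> -> list<string>: reader attrs maps from writer attrs
  writer required, Geo -> Geo: reader geo maps from writer geo
  writer optional, float32 -> float32: reader height maps from writer height
  writer required, float64 -> float64: reader rating maps from writer rating
  writer required, string -> string: reader country maps from writer country
  writer required, bool -> bool: reader verified maps from writer verified
  geo.blob has no writer counterpart
  geo.avatar has no writer counterpart
  writer optional, int64 -> int64: reader geo.duration maps from writer geo.duration
  writer required, int32 -> int32: reader geo.attempts maps from writer geo.attempts
  writer field geo.checksum has no reader counterpart
  => no violations; forward on Shipment: COMPATIBLE


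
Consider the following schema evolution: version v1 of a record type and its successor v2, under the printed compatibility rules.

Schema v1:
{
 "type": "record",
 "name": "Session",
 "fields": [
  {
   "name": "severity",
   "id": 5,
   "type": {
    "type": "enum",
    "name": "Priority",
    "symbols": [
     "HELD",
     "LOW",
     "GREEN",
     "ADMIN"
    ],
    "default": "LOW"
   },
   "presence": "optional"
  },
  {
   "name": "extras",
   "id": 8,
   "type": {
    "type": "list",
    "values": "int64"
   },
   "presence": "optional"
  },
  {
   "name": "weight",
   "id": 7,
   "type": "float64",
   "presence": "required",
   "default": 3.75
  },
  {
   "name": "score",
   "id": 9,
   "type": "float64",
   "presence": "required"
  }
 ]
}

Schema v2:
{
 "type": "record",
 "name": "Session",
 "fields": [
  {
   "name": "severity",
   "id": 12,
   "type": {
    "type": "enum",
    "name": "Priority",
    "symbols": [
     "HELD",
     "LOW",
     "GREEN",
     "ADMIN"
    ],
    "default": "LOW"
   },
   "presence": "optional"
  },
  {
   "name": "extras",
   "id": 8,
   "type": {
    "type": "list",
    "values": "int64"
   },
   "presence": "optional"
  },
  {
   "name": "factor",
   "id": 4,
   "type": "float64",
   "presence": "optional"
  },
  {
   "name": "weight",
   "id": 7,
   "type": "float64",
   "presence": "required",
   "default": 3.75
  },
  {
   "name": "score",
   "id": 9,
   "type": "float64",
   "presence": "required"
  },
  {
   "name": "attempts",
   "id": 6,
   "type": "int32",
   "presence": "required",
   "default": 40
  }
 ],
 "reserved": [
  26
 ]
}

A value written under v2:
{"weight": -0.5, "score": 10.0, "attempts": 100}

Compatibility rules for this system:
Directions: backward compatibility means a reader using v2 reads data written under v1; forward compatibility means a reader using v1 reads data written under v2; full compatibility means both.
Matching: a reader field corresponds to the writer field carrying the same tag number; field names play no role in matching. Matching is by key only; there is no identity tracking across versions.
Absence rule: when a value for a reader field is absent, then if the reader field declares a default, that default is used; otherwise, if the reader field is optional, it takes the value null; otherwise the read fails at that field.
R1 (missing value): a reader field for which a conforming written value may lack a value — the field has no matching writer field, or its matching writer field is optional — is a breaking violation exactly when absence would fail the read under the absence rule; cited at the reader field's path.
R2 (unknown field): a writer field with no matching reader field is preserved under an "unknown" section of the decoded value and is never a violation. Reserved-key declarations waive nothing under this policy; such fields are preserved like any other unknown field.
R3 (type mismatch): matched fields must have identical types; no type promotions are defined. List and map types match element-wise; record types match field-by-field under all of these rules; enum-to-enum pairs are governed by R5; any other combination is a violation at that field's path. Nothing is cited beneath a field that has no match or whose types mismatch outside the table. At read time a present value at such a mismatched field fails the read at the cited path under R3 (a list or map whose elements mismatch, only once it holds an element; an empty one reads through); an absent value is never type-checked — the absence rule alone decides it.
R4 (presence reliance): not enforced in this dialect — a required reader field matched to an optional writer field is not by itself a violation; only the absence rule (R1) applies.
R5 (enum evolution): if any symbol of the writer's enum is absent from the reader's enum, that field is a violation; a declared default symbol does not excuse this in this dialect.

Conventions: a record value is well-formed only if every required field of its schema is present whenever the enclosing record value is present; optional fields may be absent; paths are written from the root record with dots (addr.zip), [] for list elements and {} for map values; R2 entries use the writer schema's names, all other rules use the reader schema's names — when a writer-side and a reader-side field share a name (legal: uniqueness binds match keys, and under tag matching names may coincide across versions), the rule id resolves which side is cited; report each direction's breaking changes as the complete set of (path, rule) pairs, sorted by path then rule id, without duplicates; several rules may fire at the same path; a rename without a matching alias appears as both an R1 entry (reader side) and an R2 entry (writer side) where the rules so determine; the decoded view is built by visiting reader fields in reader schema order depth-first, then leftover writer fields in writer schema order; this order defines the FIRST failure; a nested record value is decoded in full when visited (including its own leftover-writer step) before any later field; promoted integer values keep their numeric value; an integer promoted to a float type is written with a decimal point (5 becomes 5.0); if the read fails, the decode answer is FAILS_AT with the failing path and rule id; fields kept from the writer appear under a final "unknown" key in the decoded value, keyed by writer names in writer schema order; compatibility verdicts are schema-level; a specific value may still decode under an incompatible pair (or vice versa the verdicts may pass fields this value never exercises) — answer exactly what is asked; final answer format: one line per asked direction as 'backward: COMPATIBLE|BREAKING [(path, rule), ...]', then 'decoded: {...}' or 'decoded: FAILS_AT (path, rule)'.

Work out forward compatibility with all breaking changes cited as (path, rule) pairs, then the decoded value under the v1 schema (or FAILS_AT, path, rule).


forward: COMPATIBLE []; decoded: {"severity": null, "extras": null, "weight": -0.5, "score": 10.0, "unknown": {"attempts": 100}}

arrows below run writer -> reader for Session
forward pass over Session, reader schema v1, writer schema v2:
  severity: no writer match
  extras <- extras (list<int64> -> list<int64>, writer optional)
  weight <- weight (float64 -> float64, writer required)
  score <- score (float64 -> float64, writer required)
  writer field severity has no reader counterpart
  writer field factor has no reader counterpart
  writer field attempts has no reader counterpart
  => no violations; forward on Session: COMPATIBLE
migrating the Session value to v1:
  severity := null (missing; optional => null)
  extras := null (missing; optional => null)
  weight := -0.5
  score := 10.0
  writer attempts: kept under "unknown"
  => decoded: {"severity": null, "extras": null, "weight": -0.5, "score": 10.0, "unknown": {"attempts": 100}}
the rest of the Session diff is inert for this question:
  field severity in record Session: tag 5 changed to 12 -> fires no rule on Session, leaving the asked answer as it is
  added field factor to record Session: optional float64, tag 4 (in v2 it sits immediately before weight) -> fires no rule on Session, leaving the asked answer as it is


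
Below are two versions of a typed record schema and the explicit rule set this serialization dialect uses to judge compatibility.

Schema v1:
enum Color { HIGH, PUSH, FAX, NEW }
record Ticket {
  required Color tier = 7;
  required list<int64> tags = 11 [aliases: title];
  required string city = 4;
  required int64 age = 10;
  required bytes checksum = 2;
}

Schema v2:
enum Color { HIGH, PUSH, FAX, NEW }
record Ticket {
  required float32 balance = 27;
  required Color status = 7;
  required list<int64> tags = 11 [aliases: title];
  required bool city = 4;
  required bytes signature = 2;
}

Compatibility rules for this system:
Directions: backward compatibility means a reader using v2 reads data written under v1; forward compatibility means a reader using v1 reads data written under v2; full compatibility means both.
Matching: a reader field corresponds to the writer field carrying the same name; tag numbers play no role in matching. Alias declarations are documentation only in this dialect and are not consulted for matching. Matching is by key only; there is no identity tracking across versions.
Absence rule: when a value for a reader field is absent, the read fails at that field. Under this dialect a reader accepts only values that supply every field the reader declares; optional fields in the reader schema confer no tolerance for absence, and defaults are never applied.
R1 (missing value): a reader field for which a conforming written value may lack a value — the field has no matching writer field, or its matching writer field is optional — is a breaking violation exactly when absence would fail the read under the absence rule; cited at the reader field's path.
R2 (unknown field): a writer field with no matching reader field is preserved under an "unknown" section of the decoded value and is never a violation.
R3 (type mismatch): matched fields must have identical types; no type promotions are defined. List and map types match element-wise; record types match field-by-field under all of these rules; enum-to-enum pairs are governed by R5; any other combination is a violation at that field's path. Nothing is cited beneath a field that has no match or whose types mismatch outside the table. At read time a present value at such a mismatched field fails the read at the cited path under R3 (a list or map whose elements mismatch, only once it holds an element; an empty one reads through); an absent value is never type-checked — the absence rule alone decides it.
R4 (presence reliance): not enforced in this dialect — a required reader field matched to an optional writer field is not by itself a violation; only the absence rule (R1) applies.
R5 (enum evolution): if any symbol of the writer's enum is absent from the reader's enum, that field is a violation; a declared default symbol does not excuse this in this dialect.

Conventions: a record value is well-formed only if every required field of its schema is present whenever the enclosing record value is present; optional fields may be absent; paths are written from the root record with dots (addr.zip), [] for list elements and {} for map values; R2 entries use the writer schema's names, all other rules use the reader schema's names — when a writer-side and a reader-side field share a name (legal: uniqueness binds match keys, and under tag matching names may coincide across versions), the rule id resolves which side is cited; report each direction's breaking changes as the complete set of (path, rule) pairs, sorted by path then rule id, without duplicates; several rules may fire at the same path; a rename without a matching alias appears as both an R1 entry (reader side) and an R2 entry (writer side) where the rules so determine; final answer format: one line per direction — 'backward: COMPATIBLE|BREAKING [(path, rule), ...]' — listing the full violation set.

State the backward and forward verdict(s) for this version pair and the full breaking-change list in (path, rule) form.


backward: BREAKING [(balance, R1), (city, R3), (signature, R1), (status, R1)]; forward: BREAKING [(age, R1), (checksum, R1), (city, R3), (tier, R1)]

the writer's type comes first in each Ticket pair
backward for Ticket (reader v2, writer v1):
  no writer field matches reader balance
  no writer field matches reader status
  tags: list<int64> -> list<int64>, writer required; from tags
  city: string -> bool, writer required; from city
  no writer field matches reader signature
  tier (writer side), unknown to reader
  age (writer side), unknown to reader
  checksum (writer side), unknown to reader
  R1 fires at balance
  R3 fires at city
  R1 fires at signature
  R1 fires at status
  => backward: BREAKING (4)
forward for Ticket (reader v1, writer v2):
  no writer field matches reader tier
  tags: list<int64> -> list<int64>, writer required; from tags
  city: bool -> string, writer required; from city
  no writer field matches reader age
  no writer field matches reader checksum
  balance (writer side), unknown to reader
  status (writer side), unknown to reader
  signature (writer side), unknown to reader
  R1 fires at age
  R1 fires at checksum
  R3 fires at city
  R1 fires at tier
  => forward: BREAKING (4)
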